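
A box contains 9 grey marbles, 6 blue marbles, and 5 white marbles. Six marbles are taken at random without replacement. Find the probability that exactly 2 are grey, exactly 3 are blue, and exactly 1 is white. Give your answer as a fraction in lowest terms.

30/323

Unordered draws without replacement: count favorable combinations over C(20,6).
Favorable = C(9,2) · C(6,3) · C(5,1) = 3600; total = C(20,6) = 38760.
P = 3600/38760 = 30/323 ≈ 0.0929.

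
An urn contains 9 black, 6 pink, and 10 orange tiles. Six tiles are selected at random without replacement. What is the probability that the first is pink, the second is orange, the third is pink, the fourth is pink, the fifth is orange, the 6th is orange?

6/8855

Multiply the conditional probability of each draw in order, without replacement, so each draw removes one from its color and from the total.
P = (6/25) · (10/24) · (5/23) · (4/22) · (9/21) · (8/20) = 6/8855 ≈ 0.0007.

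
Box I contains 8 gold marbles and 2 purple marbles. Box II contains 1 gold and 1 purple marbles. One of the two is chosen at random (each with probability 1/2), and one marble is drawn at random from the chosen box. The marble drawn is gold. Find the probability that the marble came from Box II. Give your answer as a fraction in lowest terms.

5/13

P(gold | Box I) = 4/5; P(gold | Box II) = 1/2.
P(gold) = 1/2·4/5 + 1/2·1/2 = 13/20.
By Bayes' rule, P(Box II | gold) = 1/4 / 13/20 = 5/13 ≈ 0.3846.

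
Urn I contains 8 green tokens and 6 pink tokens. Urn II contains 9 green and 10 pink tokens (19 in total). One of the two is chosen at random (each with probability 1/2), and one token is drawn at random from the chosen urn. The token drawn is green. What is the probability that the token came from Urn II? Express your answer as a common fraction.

P(green | Urn I) = 4/7; P(green | Urn II) = 9/19.
P(green) = 1/2·4/7 + 1/2·9/19 = 139/266.
By Bayes' rule, P(Urn II | green) = 9/38 / 139/266 = 63/139 ≈ 0.4532.

63/139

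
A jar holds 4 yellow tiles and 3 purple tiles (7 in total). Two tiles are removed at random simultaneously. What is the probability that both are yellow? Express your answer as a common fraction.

Unordered draws without replacement: count favorable combinations over C(7,2).
Favorable = C(4,2) · C(3,0) = 6; total = C(7,2) = 21.
P = 6/21 = 2/7 ≈ 0.2857.

2/7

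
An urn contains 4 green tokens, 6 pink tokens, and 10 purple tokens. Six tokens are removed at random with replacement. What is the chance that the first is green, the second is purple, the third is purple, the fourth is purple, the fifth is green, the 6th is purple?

1/400

Multiply the conditional probability of each draw in order, with replacement (the composition resets each draw).
P = (4/20) · (10/20) · (10/20) · (10/20) · (4/20) · (10/20) = 1/400 ≈ 0.0025.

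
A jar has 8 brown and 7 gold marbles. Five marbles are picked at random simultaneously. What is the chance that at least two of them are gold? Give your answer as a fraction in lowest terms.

Sum the hypergeometric tail for j = 2,…,5 gold marbles.
Favorable = C(7,2)·C(8,3) + C(7,3)·C(8,2) + C(7,4)·C(8,1) + C(7,5)·C(8,0) = 2457; total = C(15,5) = 3003.
P = 2457/3003 = 9/11 ≈ 0.8182.

9/11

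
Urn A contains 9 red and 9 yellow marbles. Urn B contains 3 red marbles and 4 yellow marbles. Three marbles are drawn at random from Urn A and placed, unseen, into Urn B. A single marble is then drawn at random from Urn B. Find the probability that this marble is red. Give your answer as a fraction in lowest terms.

Condition on how many of the transferred marbles are red (from Urn A: 9 red of 18; then Urn B has 10 total).
  0 red: C(9,0)C(9,3)/C(18,3) = 7/68; then P = 3/10
  1 red: C(9,1)C(9,2)/C(18,3) = 27/68; then P = 4/10
  2 red: C(9,2)C(9,1)/C(18,3) = 27/68; then P = 5/10
  3 red: C(9,3)C(9,0)/C(18,3) = 7/68; then P = 6/10
P(red from Urn B) = 9/20 ≈ 0.4500.

9/20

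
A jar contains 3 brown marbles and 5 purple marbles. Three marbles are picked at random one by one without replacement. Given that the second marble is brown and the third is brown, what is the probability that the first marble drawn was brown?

P(first=brown and the second marble is brown and the third is brown) = (3/8)·(2/7)·(1/6) = 1/56.
P(E) = Σ over first color = 1/56 + 5/56 = 3/28.
By Bayes, P(first=brown | E) = 1/56 / 3/28 = 1/6 ≈ 0.1667.

1/6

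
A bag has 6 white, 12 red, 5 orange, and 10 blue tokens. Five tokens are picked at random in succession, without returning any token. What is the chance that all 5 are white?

Unordered draws without replacement: count favorable combinations over C(33,5).
Favorable = C(6,5) · C(12,0) · C(5,0) · C(10,0) = 6; total = C(33,5) = 237336.
P = 6/237336 = 1/39556 ≈ 0.0000.

1/39556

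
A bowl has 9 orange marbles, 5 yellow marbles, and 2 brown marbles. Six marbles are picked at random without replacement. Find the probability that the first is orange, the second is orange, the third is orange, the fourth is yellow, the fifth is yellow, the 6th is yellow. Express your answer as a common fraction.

3/572

Multiply the conditional probability of each draw in order, without replacement, so each draw removes one from its color and from the total.
P = (9/16) · (8/15) · (7/14) · (5/13) · (4/12) · (3/11) = 3/572 ≈ 0.0052.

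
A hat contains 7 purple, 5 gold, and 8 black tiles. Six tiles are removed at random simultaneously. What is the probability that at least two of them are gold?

937/1938

Sum the hypergeometric tail for j = 2,…,5 gold tiles.
Favorable = C(5,2)·C(15,4) + C(5,3)·C(15,3) + C(5,4)·C(15,2) + C(5,5)·C(15,1) = 18740; total = C(20,6) = 38760.
P = 18740/38760 = 937/1938 ≈ 0.4835.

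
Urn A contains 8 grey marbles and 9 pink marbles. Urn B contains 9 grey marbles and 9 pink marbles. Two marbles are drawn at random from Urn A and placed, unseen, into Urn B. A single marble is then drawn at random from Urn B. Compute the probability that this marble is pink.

Condition on how many of the transferred marbles are pink (from Urn A: 9 pink of 17; then Urn B has 20 total).
  0 pink: C(9,0)C(8,2)/C(17,2) = 7/34; then P = 9/20
  1 pink: C(9,1)C(8,1)/C(17,2) = 9/17; then P = 10/20
  2 pink: C(9,2)C(8,0)/C(17,2) = 9/34; then P = 11/20
P(pink from Urn B) = 171/340 ≈ 0.5029.

171/340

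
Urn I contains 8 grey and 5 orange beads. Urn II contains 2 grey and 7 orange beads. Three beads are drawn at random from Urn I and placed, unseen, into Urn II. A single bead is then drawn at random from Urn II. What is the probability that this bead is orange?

Condition on how many of the transferred beads are orange (from Urn I: 5 orange of 13; then Urn II has 12 total).
  0 orange: C(5,0)C(8,3)/C(13,3) = 28/143; then P = 7/12
  1 orange: C(5,1)C(8,2)/C(13,3) = 70/143; then P = 8/12
  2 orange: C(5,2)C(8,1)/C(13,3) = 40/143; then P = 9/12
  3 orange: C(5,3)C(8,0)/C(13,3) = 5/143; then P = 10/12
P(orange from Urn II) = 53/78 ≈ 0.6795.

53/78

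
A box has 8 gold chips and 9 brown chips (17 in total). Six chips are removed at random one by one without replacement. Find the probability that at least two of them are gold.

31/34

Sum the hypergeometric tail for j = 2,…,6 gold chips.
Favorable = C(8,2)·C(9,4) + C(8,3)·C(9,3) + C(8,4)·C(9,2) + C(8,5)·C(9,1) + C(8,6)·C(9,0) = 11284; total = C(17,6) = 12376.
P = 11284/12376 = 31/34 ≈ 0.9118.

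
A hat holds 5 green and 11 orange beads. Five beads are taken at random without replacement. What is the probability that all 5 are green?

Unordered draws without replacement: count favorable combinations over C(16,5).
Favorable = C(5,5) · C(11,0) = 1; total = C(16,5) = 4368.
P = 1/4368 = 1/4368 ≈ 0.0002.

1/4368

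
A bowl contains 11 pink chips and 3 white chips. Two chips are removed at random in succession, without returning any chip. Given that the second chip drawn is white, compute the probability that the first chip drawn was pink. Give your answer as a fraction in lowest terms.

P(first=pink and the second chip drawn is white) = (11/14)·(3/13) = 33/182.
P(the second chip drawn is white) = Σ over first color = 33/182 + 3/91 = 3/14.
By Bayes, P(first=pink | the second chip drawn is white) = 33/182 / 3/14 = 11/13 ≈ 0.8462.

11/13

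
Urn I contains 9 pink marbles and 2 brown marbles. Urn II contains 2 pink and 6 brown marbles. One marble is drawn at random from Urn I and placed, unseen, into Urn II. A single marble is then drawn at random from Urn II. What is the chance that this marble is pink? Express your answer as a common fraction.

31/99

Condition on how many of the transferred marbles are pink (from Urn I: 9 pink of 11; then Urn II has 9 total).
  0 pink: C(9,0)C(2,1)/C(11,1) = 2/11; then P = 2/9
  1 pink: C(9,1)C(2,0)/C(11,1) = 9/11; then P = 3/9
P(pink from Urn II) = 31/99 ≈ 0.3131.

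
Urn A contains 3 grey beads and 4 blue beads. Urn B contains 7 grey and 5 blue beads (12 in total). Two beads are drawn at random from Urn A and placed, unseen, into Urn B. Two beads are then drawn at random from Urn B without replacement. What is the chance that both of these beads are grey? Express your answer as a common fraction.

190/637

Condition on how many of the transferred beads are grey (from Urn A: 3 grey of 7; then Urn B has 14 total).
  0 grey: C(3,0)C(4,2)/C(7,2) = 2/7; then P = C(7,2)/C(14,2) = 3/13
  1 grey: C(3,1)C(4,1)/C(7,2) = 4/7; then P = C(8,2)/C(14,2) = 4/13
  2 grey: C(3,2)C(4,0)/C(7,2) = 1/7; then P = C(9,2)/C(14,2) = 36/91
P(both grey) = 190/637 ≈ 0.2983.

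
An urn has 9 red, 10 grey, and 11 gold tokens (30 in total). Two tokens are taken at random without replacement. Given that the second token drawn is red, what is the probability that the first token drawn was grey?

P(first=grey and the second token drawn is red) = (10/30)·(9/29) = 3/29.
P(the second token drawn is red) = Σ over first color = 12/145 + 3/29 + 33/290 = 3/10.
By Bayes, P(first=grey | the second token drawn is red) = 3/29 / 3/10 = 10/29 ≈ 0.3448.

10/29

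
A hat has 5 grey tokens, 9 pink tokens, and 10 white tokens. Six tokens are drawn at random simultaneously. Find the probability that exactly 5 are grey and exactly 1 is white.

5/67298

Unordered draws without replacement: count favorable combinations over C(24,6).
Favorable = C(5,5) · C(9,0) · C(10,1) = 10; total = C(24,6) = 134596.
P = 10/134596 = 5/67298 ≈ 0.0001.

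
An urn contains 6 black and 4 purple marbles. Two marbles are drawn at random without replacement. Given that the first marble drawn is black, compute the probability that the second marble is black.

5/9

After removing 1 black, the urn has 5 black out of 9 remaining.
P(second is black | given) = 5/9 ≈ 0.5556.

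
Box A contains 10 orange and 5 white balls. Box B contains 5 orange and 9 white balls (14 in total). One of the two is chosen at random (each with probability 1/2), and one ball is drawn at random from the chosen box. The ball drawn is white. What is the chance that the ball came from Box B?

P(white | Box A) = 1/3; P(white | Box B) = 9/14.
P(white) = 1/2·1/3 + 1/2·9/14 = 41/84.
By Bayes' rule, P(Box B | white) = 9/28 / 41/84 = 27/41 ≈ 0.6585.

27/41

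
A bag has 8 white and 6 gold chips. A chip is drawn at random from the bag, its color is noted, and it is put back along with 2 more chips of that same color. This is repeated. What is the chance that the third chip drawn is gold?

3/7

Sum over the four possibilities for the first two draws (gold/not-gold each), tracking how the gold count and total change by +2 per draw.
P(third is gold) = 3/7 ≈ 0.4286. (In a Pólya urn every draw has the same marginal probability 6/14.)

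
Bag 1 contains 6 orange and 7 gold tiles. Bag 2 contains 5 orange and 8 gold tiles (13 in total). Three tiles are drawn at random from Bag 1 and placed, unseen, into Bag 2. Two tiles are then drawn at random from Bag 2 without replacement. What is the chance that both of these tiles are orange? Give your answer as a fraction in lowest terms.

7/48

Condition on how many of the transferred tiles are orange (from Bag 1: 6 orange of 13; then Bag 2 has 16 total).
  0 orange: C(6,0)C(7,3)/C(13,3) = 35/286; then P = C(5,2)/C(16,2) = 1/12
  1 orange: C(6,1)C(7,2)/C(13,3) = 63/143; then P = C(6,2)/C(16,2) = 1/8
  2 orange: C(6,2)C(7,1)/C(13,3) = 105/286; then P = C(7,2)/C(16,2) = 7/40
  3 orange: C(6,3)C(7,0)/C(13,3) = 10/143; then P = C(8,2)/C(16,2) = 7/30
P(both orange) = 7/48 ≈ 0.1458.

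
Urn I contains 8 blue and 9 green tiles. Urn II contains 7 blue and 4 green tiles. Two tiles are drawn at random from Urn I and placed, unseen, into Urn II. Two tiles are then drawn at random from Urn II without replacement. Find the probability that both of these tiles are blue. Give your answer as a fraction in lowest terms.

Condition on how many of the transferred tiles are blue (from Urn I: 8 blue of 17; then Urn II has 13 total).
  0 blue: C(8,0)C(9,2)/C(17,2) = 9/34; then P = C(7,2)/C(13,2) = 7/26
  1 blue: C(8,1)C(9,1)/C(17,2) = 9/17; then P = C(8,2)/C(13,2) = 14/39
  2 blue: C(8,2)C(9,0)/C(17,2) = 7/34; then P = C(9,2)/C(13,2) = 6/13
P(both blue) = 315/884 ≈ 0.3563.

315/884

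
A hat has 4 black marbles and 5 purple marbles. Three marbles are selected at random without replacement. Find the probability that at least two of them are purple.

25/42

Sum the hypergeometric tail for j = 2,…,3 purple marbles.
Favorable = C(5,2)·C(4,1) + C(5,3)·C(4,0) = 50; total = C(9,3) = 84.
P = 50/84 = 25/42 ≈ 0.5952.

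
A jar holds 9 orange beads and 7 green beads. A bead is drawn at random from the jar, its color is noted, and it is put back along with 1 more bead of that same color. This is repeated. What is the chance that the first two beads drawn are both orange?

After a orange draw the jar holds 10 orange out of 17.
P = (9/16)·(10/17) = 45/136 ≈ 0.3309.

45/136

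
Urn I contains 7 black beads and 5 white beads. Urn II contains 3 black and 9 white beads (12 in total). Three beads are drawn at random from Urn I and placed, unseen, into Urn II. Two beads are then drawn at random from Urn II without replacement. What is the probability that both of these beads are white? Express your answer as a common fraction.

Condition on how many of the transferred beads are white (from Urn I: 5 white of 12; then Urn II has 15 total).
  0 white: C(5,0)C(7,3)/C(12,3) = 7/44; then P = C(9,2)/C(15,2) = 12/35
  1 white: C(5,1)C(7,2)/C(12,3) = 21/44; then P = C(10,2)/C(15,2) = 3/7
  2 white: C(5,2)C(7,1)/C(12,3) = 7/22; then P = C(11,2)/C(15,2) = 11/21
  3 white: C(5,3)C(7,0)/C(12,3) = 1/22; then P = C(12,2)/C(15,2) = 22/35
P(both white) = 2099/4620 ≈ 0.4543.

2099/4620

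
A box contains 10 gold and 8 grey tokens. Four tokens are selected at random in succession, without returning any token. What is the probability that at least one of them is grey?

95/102

Use the complement: P(at least one grey) = 1 − P(no grey).
P(none) = C(10,4)/C(18,4) = 210/3060.
So P = 1 − 210/3060 = 95/102 ≈ 0.9314.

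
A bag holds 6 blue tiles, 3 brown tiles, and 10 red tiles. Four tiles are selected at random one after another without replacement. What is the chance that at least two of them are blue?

85/228

Sum the hypergeometric tail for j = 2,…,4 blue tiles.
Favorable = C(6,2)·C(13,2) + C(6,3)·C(13,1) + C(6,4)·C(13,0) = 1445; total = C(19,4) = 3876.
P = 1445/3876 = 85/228 ≈ 0.3728.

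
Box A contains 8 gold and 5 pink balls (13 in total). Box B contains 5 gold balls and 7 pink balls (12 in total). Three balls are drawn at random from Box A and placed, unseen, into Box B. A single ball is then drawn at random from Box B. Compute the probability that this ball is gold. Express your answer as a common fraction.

Condition on how many of the transferred balls are gold (from Box A: 8 gold of 13; then Box B has 15 total).
  0 gold: C(8,0)C(5,3)/C(13,3) = 5/143; then P = 5/15
  1 gold: C(8,1)C(5,2)/C(13,3) = 40/143; then P = 6/15
  2 gold: C(8,2)C(5,1)/C(13,3) = 70/143; then P = 7/15
  3 gold: C(8,3)C(5,0)/C(13,3) = 28/143; then P = 8/15
P(gold from Box B) = 89/195 ≈ 0.4564.

89/195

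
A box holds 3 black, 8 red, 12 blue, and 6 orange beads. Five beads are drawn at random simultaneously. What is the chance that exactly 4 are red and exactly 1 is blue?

8/1131

Unordered draws without replacement: count favorable combinations over C(29,5).
Favorable = C(3,0) · C(8,4) · C(12,1) · C(6,0) = 840; total = C(29,5) = 118755.
P = 840/118755 = 8/1131 ≈ 0.0071.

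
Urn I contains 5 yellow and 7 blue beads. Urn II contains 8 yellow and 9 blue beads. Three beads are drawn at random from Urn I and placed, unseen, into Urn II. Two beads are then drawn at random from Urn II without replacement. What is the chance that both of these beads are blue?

2319/8360

Condition on how many of the transferred beads are blue (from Urn I: 7 blue of 12; then Urn II has 20 total).
  0 blue: C(7,0)C(5,3)/C(12,3) = 1/22; then P = C(9,2)/C(20,2) = 18/95
  1 blue: C(7,1)C(5,2)/C(12,3) = 7/22; then P = C(10,2)/C(20,2) = 9/38
  2 blue: C(7,2)C(5,1)/C(12,3) = 21/44; then P = C(11,2)/C(20,2) = 11/38
  3 blue: C(7,3)C(5,0)/C(12,3) = 7/44; then P = C(12,2)/C(20,2) = 33/95
P(both blue) = 2319/8360 ≈ 0.2774.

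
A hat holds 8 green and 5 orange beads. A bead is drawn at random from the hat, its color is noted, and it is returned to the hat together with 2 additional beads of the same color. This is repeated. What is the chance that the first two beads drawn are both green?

After a green draw the hat holds 10 green out of 15.
P = (8/13)·(10/15) = 16/39 ≈ 0.4103.

16/39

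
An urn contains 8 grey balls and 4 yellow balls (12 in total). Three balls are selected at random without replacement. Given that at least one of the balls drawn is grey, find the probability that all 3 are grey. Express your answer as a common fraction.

7/27

P(all 3 grey) = C(8,3)/C(12,3) = 14/55; P(at least one grey) = 1 − C(4,3)/C(12,3) = 54/55.
Since 'all 3 grey' ⊆ 'at least one grey', P(all 3 | at least one) = 14/55 / 54/55 = 7/27 ≈ 0.2593.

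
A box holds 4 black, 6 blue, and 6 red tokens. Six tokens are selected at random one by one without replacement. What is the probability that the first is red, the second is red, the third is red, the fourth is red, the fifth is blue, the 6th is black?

3/2002

Multiply the conditional probability of each draw in order, without replacement, so each draw removes one from its color and from the total.
P = (6/16) · (5/15) · (4/14) · (3/13) · (6/12) · (4/11) = 3/2002 ≈ 0.0015.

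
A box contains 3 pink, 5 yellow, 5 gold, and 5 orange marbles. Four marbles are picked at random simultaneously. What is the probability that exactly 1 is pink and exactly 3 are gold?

1/102

Unordered draws without replacement: count favorable combinations over C(18,4).
Favorable = C(3,1) · C(5,0) · C(5,3) · C(5,0) = 30; total = C(18,4) = 3060.
P = 30/3060 = 1/102 ≈ 0.0098.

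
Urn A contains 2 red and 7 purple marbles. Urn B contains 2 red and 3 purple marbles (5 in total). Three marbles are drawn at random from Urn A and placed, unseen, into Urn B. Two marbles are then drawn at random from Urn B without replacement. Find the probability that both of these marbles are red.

29/336

Condition on how many of the transferred marbles are red (from Urn A: 2 red of 9; then Urn B has 8 total).
  0 red: C(2,0)C(7,3)/C(9,3) = 5/12; then P = C(2,2)/C(8,2) = 1/28
  1 red: C(2,1)C(7,2)/C(9,3) = 1/2; then P = C(3,2)/C(8,2) = 3/28
  2 red: C(2,2)C(7,1)/C(9,3) = 1/12; then P = C(4,2)/C(8,2) = 3/14
P(both red) = 29/336 ≈ 0.0863.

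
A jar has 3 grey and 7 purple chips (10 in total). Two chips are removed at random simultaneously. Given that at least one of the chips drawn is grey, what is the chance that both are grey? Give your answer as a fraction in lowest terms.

P(both grey) = C(3,2)/C(10,2) = 1/15; P(at least one grey) = 1 − C(7,2)/C(10,2) = 8/15.
Since 'both grey' ⊆ 'at least one grey', P(both | at least one) = 1/15 / 8/15 = 1/8 ≈ 0.1250.

1/8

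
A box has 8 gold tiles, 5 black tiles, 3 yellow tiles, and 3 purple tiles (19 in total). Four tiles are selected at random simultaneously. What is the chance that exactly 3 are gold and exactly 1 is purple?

Unordered draws without replacement: count favorable combinations over C(19,4).
Favorable = C(8,3) · C(5,0) · C(3,0) · C(3,1) = 168; total = C(19,4) = 3876.
P = 168/3876 = 14/323 ≈ 0.0433.

14/323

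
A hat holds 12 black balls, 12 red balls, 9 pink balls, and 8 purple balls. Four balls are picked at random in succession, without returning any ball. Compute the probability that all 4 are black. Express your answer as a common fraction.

Unordered draws without replacement: count favorable combinations over C(41,4).
Favorable = C(12,4) · C(12,0) · C(9,0) · C(8,0) = 495; total = C(41,4) = 101270.
P = 495/101270 = 99/20254 ≈ 0.0049.

99/20254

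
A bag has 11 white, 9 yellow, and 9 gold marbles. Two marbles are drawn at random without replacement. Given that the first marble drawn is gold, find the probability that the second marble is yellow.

After removing 1 gold, the bag has 9 yellow out of 28 remaining.
P(second is yellow | given) = 9/28 ≈ 0.3214.

9/28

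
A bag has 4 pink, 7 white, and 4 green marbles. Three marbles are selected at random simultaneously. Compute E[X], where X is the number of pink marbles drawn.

4/5

By linearity of expectation, E[X] = Σ P(draw i is pink); by symmetry each draw (even without replacement) has P(pink) = 4/15.
E[X] = 3 · 4/15 = 4/5 ≈ 0.8000.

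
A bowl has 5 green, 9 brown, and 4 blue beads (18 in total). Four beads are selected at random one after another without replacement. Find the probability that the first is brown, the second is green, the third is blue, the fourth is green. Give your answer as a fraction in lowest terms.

1/102

Multiply the conditional probability of each draw in order, without replacement, so each draw removes one from its color and from the total.
P = (9/18) · (5/17) · (4/16) · (4/15) = 1/102 ≈ 0.0098.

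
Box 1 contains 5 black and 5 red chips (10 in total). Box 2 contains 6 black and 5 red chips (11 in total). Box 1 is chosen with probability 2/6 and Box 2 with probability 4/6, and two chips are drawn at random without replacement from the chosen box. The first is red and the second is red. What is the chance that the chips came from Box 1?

11/29

P(E | Box 1) = 2/9; P(E | Box 2) = 2/11.
P(E) = 1/3·2/9 + 2/3·2/11 = 58/297.
By Bayes' rule, P(Box 1 | E) = 2/27 / 58/297 = 11/29 ≈ 0.3793.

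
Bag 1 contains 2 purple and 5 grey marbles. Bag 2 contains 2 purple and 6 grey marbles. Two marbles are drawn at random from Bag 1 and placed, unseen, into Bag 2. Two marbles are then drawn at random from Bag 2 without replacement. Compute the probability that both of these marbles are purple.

46/945

Condition on how many of the transferred marbles are purple (from Bag 1: 2 purple of 7; then Bag 2 has 10 total).
  0 purple: C(2,0)C(5,2)/C(7,2) = 10/21; then P = C(2,2)/C(10,2) = 1/45
  1 purple: C(2,1)C(5,1)/C(7,2) = 10/21; then P = C(3,2)/C(10,2) = 1/15
  2 purple: C(2,2)C(5,0)/C(7,2) = 1/21; then P = C(4,2)/C(10,2) = 2/15
P(both purple) = 46/945 ≈ 0.0487.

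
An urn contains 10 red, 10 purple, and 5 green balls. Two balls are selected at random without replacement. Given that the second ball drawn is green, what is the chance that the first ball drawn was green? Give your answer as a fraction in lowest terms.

P(first=green and the second ball drawn is green) = (5/25)·(4/24) = 1/30.
P(the second ball drawn is green) = Σ over first color = 1/12 + 1/12 + 1/30 = 1/5.
By Bayes, P(first=green | the second ball drawn is green) = 1/30 / 1/5 = 1/6 ≈ 0.1667.

1/6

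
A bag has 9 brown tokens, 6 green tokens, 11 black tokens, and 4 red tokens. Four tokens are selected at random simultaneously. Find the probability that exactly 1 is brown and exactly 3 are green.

4/609

Unordered draws without replacement: count favorable combinations over C(30,4).
Favorable = C(9,1) · C(6,3) · C(11,0) · C(4,0) = 180; total = C(30,4) = 27405.
P = 180/27405 = 4/609 ≈ 0.0066.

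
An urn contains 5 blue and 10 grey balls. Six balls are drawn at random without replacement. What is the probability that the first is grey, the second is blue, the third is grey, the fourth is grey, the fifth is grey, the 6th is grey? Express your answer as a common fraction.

6/143

Multiply the conditional probability of each draw in order, without replacement, so each draw removes one from its color and from the total.
P = (10/15) · (5/14) · (9/13) · (8/12) · (7/11) · (6/10) = 6/143 ≈ 0.0420.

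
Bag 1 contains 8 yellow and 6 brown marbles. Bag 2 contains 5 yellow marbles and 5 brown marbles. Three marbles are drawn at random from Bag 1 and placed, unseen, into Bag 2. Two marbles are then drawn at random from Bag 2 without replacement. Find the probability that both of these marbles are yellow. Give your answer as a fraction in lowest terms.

Condition on how many of the transferred marbles are yellow (from Bag 1: 8 yellow of 14; then Bag 2 has 13 total).
  0 yellow: C(8,0)C(6,3)/C(14,3) = 5/91; then P = C(5,2)/C(13,2) = 5/39
  1 yellow: C(8,1)C(6,2)/C(14,3) = 30/91; then P = C(6,2)/C(13,2) = 5/26
  2 yellow: C(8,2)C(6,1)/C(14,3) = 6/13; then P = C(7,2)/C(13,2) = 7/26
  3 yellow: C(8,3)C(6,0)/C(14,3) = 2/13; then P = C(8,2)/C(13,2) = 14/39
P(both yellow) = 887/3549 ≈ 0.2499.

887/3549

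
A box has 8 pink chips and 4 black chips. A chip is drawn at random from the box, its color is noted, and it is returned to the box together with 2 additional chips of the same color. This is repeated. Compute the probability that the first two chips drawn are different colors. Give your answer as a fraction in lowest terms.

8/21

Either pink then black, or black then pink; after the first draw the total is 14.
P = (8/12)·(4/14) + (4/12)·(8/14) = 8/21 ≈ 0.3810.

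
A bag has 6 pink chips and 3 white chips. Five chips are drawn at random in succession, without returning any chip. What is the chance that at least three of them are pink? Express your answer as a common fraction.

Sum the hypergeometric tail for j = 3,…,5 pink chips.
Favorable = C(6,3)·C(3,2) + C(6,4)·C(3,1) + C(6,5)·C(3,0) = 111; total = C(9,5) = 126.
P = 111/126 = 37/42 ≈ 0.8810.

37/42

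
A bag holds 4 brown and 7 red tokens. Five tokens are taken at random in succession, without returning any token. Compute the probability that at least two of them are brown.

43/66

Sum the hypergeometric tail for j = 2,…,4 brown tokens.
Favorable = C(4,2)·C(7,3) + C(4,3)·C(7,2) + C(4,4)·C(7,1) = 301; total = C(11,5) = 462.
P = 301/462 = 43/66 ≈ 0.6515.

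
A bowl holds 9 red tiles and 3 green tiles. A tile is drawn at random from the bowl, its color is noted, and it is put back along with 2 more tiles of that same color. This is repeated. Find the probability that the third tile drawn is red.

Sum over the four possibilities for the first two draws (red/not-red each), tracking how the red count and total change by +2 per draw.
P(third is red) = 3/4 ≈ 0.7500. (In a Pólya urn every draw has the same marginal probability 9/12.)

3/4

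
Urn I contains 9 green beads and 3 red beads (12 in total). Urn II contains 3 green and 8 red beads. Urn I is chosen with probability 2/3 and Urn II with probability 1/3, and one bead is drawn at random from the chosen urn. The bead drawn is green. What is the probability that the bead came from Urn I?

11/13

P(green | Urn I) = 3/4; P(green | Urn II) = 3/11.
P(green) = 2/3·3/4 + 1/3·3/11 = 13/22.
By Bayes' rule, P(Urn I | green) = 1/2 / 13/22 = 11/13 ≈ 0.8462.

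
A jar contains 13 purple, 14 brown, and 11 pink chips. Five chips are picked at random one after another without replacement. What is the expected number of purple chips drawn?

65/38

By linearity of expectation, E[X] = Σ P(draw i is purple); by symmetry each draw (even without replacement) has P(purple) = 13/38.
E[X] = 5 · 13/38 = 65/38 ≈ 1.7105.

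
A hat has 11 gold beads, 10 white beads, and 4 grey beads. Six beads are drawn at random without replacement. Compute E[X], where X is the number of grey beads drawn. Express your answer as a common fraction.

By linearity of expectation, E[X] = Σ P(draw i is grey); by symmetry each draw (even without replacement) has P(grey) = 4/25.
E[X] = 6 · 4/25 = 24/25 ≈ 0.9600.

24/25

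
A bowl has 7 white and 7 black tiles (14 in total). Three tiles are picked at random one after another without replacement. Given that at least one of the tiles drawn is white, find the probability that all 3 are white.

5/47

P(all 3 white) = C(7,3)/C(14,3) = 5/52; P(at least one white) = 1 − C(7,3)/C(14,3) = 47/52.
Since 'all 3 white' ⊆ 'at least one white', P(all 3 | at least one) = 5/52 / 47/52 = 5/47 ≈ 0.1064.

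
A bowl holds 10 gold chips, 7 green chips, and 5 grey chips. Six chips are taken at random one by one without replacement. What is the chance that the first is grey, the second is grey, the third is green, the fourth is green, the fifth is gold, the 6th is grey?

5/10659

Multiply the conditional probability of each draw in order, without replacement, so each draw removes one from its color and from the total.
P = (5/22) · (4/21) · (7/20) · (6/19) · (10/18) · (3/17) = 5/10659 ≈ 0.0005.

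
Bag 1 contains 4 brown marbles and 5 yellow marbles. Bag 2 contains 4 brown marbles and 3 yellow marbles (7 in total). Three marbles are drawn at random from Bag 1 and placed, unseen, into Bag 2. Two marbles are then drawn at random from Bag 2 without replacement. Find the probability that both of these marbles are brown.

Condition on how many of the transferred marbles are brown (from Bag 1: 4 brown of 9; then Bag 2 has 10 total).
  0 brown: C(4,0)C(5,3)/C(9,3) = 5/42; then P = C(4,2)/C(10,2) = 2/15
  1 brown: C(4,1)C(5,2)/C(9,3) = 10/21; then P = C(5,2)/C(10,2) = 2/9
  2 brown: C(4,2)C(5,1)/C(9,3) = 5/14; then P = C(6,2)/C(10,2) = 1/3
  3 brown: C(4,3)C(5,0)/C(9,3) = 1/21; then P = C(7,2)/C(10,2) = 7/15
P(both brown) = 71/270 ≈ 0.2630.

71/270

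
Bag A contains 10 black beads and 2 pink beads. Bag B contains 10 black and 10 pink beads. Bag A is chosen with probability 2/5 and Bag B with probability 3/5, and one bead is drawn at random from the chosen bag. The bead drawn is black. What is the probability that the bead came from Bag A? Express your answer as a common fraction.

P(black | Bag A) = 5/6; P(black | Bag B) = 1/2.
P(black) = 2/5·5/6 + 3/5·1/2 = 19/30.
By Bayes' rule, P(Bag A | black) = 1/3 / 19/30 = 10/19 ≈ 0.5263.

10/19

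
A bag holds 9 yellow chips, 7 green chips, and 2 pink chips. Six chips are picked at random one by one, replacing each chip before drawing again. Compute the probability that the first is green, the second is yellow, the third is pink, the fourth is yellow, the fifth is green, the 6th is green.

343/209952

Multiply the conditional probability of each draw in order, with replacement (the composition resets each draw).
P = (7/18) · (9/18) · (2/18) · (9/18) · (7/18) · (7/18) = 343/209952 ≈ 0.0016.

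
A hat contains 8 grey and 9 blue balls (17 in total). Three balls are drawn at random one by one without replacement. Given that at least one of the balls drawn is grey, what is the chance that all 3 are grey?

14/149

P(all 3 grey) = C(8,3)/C(17,3) = 7/85; P(at least one grey) = 1 − C(9,3)/C(17,3) = 149/170.
Since 'all 3 grey' ⊆ 'at least one grey', P(all 3 | at least one) = 7/85 / 149/170 = 14/149 ≈ 0.0940.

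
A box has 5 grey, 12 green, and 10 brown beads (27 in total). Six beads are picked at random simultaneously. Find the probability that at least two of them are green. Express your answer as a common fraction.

1783/2070

Sum the hypergeometric tail for j = 2,…,6 green beads.
Favorable = C(12,2)·C(15,4) + C(12,3)·C(15,3) + C(12,4)·C(15,2) + C(12,5)·C(15,1) + C(12,6)·C(15,0) = 254969; total = C(27,6) = 296010.
P = 254969/296010 = 1783/2070 ≈ 0.8614.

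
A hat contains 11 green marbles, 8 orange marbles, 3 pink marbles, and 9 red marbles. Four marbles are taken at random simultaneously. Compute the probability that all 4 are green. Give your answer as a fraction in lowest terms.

66/6293

Unordered draws without replacement: count favorable combinations over C(31,4).
Favorable = C(11,4) · C(8,0) · C(3,0) · C(9,0) = 330; total = C(31,4) = 31465.
P = 330/31465 = 66/6293 ≈ 0.0105.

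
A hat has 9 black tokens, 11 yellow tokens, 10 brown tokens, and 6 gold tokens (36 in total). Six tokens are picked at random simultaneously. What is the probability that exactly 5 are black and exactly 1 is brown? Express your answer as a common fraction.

15/23188

Unordered draws without replacement: count favorable combinations over C(36,6).
Favorable = C(9,5) · C(11,0) · C(10,1) · C(6,0) = 1260; total = C(36,6) = 1947792.
P = 1260/1947792 = 15/23188 ≈ 0.0006.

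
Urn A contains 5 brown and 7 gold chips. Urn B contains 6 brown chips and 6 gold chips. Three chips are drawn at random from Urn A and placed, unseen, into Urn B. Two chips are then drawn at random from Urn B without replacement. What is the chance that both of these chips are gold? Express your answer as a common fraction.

Condition on how many of the transferred chips are gold (from Urn A: 7 gold of 12; then Urn B has 15 total).
  0 gold: C(7,0)C(5,3)/C(12,3) = 1/22; then P = C(6,2)/C(15,2) = 1/7
  1 gold: C(7,1)C(5,2)/C(12,3) = 7/22; then P = C(7,2)/C(15,2) = 1/5
  2 gold: C(7,2)C(5,1)/C(12,3) = 21/44; then P = C(8,2)/C(15,2) = 4/15
  3 gold: C(7,3)C(5,0)/C(12,3) = 7/44; then P = C(9,2)/C(15,2) = 12/35
P(both gold) = 97/385 ≈ 0.2519.

97/385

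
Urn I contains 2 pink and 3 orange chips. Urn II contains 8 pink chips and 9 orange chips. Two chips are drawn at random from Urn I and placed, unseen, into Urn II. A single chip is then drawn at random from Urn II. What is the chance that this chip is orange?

Condition on how many of the transferred chips are orange (from Urn I: 3 orange of 5; then Urn II has 19 total).
  0 orange: C(3,0)C(2,2)/C(5,2) = 1/10; then P = 9/19
  1 orange: C(3,1)C(2,1)/C(5,2) = 3/5; then P = 10/19
  2 orange: C(3,2)C(2,0)/C(5,2) = 3/10; then P = 11/19
P(orange from Urn II) = 51/95 ≈ 0.5368.

51/95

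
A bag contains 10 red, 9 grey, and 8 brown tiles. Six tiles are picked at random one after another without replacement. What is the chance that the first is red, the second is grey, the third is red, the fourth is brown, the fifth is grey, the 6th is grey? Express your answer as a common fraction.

28/16445

Multiply the conditional probability of each draw in order, without replacement, so each draw removes one from its color and from the total.
P = (10/27) · (9/26) · (9/25) · (8/24) · (8/23) · (7/22) = 28/16445 ≈ 0.0017.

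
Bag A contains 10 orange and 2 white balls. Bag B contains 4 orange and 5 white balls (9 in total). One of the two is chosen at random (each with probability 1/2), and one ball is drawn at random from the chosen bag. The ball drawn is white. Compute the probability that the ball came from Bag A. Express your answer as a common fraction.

3/13

P(white | Bag A) = 1/6; P(white | Bag B) = 5/9.
P(white) = 1/2·1/6 + 1/2·5/9 = 13/36.
By Bayes' rule, P(Bag A | white) = 1/12 / 13/36 = 3/13 ≈ 0.2308.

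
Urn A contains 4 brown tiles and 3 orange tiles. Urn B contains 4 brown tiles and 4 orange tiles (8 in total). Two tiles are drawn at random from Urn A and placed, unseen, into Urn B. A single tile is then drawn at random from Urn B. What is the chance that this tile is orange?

17/35

Condition on how many of the transferred tiles are orange (from Urn A: 3 orange of 7; then Urn B has 10 total).
  0 orange: C(3,0)C(4,2)/C(7,2) = 2/7; then P = 4/10
  1 orange: C(3,1)C(4,1)/C(7,2) = 4/7; then P = 5/10
  2 orange: C(3,2)C(4,0)/C(7,2) = 1/7; then P = 6/10
P(orange from Urn B) = 17/35 ≈ 0.4857.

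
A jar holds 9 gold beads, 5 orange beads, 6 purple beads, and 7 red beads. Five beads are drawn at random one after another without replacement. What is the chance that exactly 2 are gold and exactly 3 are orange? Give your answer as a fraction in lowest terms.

Unordered draws without replacement: count favorable combinations over C(27,5).
Favorable = C(9,2) · C(5,3) · C(6,0) · C(7,0) = 360; total = C(27,5) = 80730.
P = 360/80730 = 4/897 ≈ 0.0045.

4/897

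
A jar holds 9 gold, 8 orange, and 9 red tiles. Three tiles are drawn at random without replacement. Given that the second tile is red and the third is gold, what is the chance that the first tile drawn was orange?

1/3

P(first=orange and the second tile is red and the third is gold) = (8/26)·(9/25)·(9/24) = 27/650.
P(E) = Σ over first color = 27/650 + 27/650 + 27/650 = 81/650.
By Bayes, P(first=orange | E) = 27/650 / 81/650 = 1/3 ≈ 0.3333.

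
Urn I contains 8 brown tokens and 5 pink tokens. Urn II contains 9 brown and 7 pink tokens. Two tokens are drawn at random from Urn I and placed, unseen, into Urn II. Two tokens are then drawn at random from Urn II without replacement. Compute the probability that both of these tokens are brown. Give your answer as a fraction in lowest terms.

1850/5967

Condition on how many of the transferred tokens are brown (from Urn I: 8 brown of 13; then Urn II has 18 total).
  0 brown: C(8,0)C(5,2)/C(13,2) = 5/39; then P = C(9,2)/C(18,2) = 4/17
  1 brown: C(8,1)C(5,1)/C(13,2) = 20/39; then P = C(10,2)/C(18,2) = 5/17
  2 brown: C(8,2)C(5,0)/C(13,2) = 14/39; then P = C(11,2)/C(18,2) = 55/153
P(both brown) = 1850/5967 ≈ 0.3100.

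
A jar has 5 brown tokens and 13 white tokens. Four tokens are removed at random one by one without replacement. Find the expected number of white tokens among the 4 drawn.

26/9

By linearity of expectation, E[X] = Σ P(draw i is white); by symmetry each draw (even without replacement) has P(white) = 13/18.
E[X] = 4 · 13/18 = 26/9 ≈ 2.8889.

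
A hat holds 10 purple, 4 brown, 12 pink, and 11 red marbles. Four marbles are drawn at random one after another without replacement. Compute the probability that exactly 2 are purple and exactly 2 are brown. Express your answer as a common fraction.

Unordered draws without replacement: count favorable combinations over C(37,4).
Favorable = C(10,2) · C(4,2) · C(12,0) · C(11,0) = 270; total = C(37,4) = 66045.
P = 270/66045 = 18/4403 ≈ 0.0041.

18/4403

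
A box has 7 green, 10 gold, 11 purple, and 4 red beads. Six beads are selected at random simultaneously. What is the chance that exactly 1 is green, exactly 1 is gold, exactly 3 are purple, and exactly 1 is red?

275/5394

Unordered draws without replacement: count favorable combinations over C(32,6).
Favorable = C(7,1) · C(10,1) · C(11,3) · C(4,1) = 46200; total = C(32,6) = 906192.
P = 46200/906192 = 275/5394 ≈ 0.0510.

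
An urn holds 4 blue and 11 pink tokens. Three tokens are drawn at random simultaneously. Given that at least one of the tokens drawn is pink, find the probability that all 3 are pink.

15/41

P(all 3 pink) = C(11,3)/C(15,3) = 33/91; P(at least one pink) = 1 − C(4,3)/C(15,3) = 451/455.
Since 'all 3 pink' ⊆ 'at least one pink', P(all 3 | at least one) = 33/91 / 451/455 = 15/41 ≈ 0.3659.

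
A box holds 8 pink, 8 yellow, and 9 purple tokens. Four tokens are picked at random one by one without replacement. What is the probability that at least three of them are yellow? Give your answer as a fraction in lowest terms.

511/6325

Sum the hypergeometric tail for j = 3,…,4 yellow tokens.
Favorable = C(8,3)·C(17,1) + C(8,4)·C(17,0) = 1022; total = C(25,4) = 12650.
P = 1022/12650 = 511/6325 ≈ 0.0808.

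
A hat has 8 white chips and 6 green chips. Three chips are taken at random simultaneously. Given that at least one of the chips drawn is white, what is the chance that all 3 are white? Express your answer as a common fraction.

P(all 3 white) = C(8,3)/C(14,3) = 2/13; P(at least one white) = 1 − C(6,3)/C(14,3) = 86/91.
Since 'all 3 white' ⊆ 'at least one white', P(all 3 | at least one) = 2/13 / 86/91 = 7/43 ≈ 0.1628.

7/43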